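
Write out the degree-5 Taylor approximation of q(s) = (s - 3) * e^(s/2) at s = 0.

Shift and add copies of the series according to the polynomial's terms.

7*s^5/3840 + 5*s^4/384 + s^3/16 + s^2/8 - s/2 - 3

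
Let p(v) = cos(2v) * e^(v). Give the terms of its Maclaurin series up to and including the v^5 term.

Multiply the two series term by term and collect like powers.

41*v^5/120 - 7*v^4/24 - 11*v^3/6 - 3*v^2/2 + v + 1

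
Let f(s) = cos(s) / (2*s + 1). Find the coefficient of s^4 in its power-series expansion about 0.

Expand 1/(denominator) as a geometric series and multiply by the numerator's series.
[s^0] = 1;  [s^1] = -2;  [s^2] = 7/2;  [s^3] = -7;  [s^4] = 337/24.

337/24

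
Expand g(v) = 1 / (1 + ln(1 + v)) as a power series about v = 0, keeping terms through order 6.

3289*v^6/360 - 347*v^5/60 + 11*v^4/3 - 7*v^3/3 + 3*v^2/2 - v + 1

Use the geometric series for the reciprocal, then substitute.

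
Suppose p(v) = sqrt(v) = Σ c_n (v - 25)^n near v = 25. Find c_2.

Use the known series and substitute for the argument.
[(v - 25)^0] = 5;  [(v - 25)^1] = 1/10;  [(v - 25)^2] = -1/1000.

-1/1000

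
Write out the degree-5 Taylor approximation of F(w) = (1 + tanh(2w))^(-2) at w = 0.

-1088*w^5/15 + 48*w^4 - 80*w^3/3 + 12*w^2 - 4*w + 1

Plug the Maclaurin series of the inner function into that of the outer and collect terms.
F(0) = 1
F′(0) = -4
F′′(0) = 24
F′′′(0) = -160
F^(4)(0) = 1152
F^(5)(0) = -8704
Dividing each by k! gives the coefficients c_0, ..., c_5.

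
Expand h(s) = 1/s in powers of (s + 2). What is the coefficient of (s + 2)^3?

-1/16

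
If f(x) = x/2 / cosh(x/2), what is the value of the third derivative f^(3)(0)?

-3/8

Invert the denominator's series and multiply.
From the series, [x^3] f = -1/16; multiply by 3! = 6 to get -3/8.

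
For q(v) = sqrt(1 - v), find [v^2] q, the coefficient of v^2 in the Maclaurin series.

-1/8

Differentiate repeatedly and evaluate at the center.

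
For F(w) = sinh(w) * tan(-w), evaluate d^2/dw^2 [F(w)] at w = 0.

Take the Cauchy product of the two expansions.
From the series, [w^2] F = -1; multiply by 2! = 2 to get -2.

-2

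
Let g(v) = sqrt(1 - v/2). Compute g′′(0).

-1/16

From the series, [v^2] g = -1/32; multiply by 2! = 2 to get -1/16.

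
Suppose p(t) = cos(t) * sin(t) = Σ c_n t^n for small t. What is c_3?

Multiply the two series term by term and collect like powers.
p(0) = 0
p′(0) = 1
p′′(0) = 0
p′′′(0) = -4

-2/3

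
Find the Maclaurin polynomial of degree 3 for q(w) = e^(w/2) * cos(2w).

Write out both Maclaurin series and multiply, keeping only the needed powers.
q(0) = 1
q′(0) = 1/2
q′′(0) = -15/4
q′′′(0) = -47/8
The Taylor polynomial is Σ q^(k)(0)/k! · w^k.

-47*w^3/48 - 15*w^2/8 + w/2 + 1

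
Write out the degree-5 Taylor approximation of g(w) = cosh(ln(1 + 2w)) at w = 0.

Let u equal the inner series; expand the outer function in u and truncate.
g(0) = 1
g′(0) = 0
g′′(0) = 4
g′′′(0) = -24
g^(4)(0) = 192
g^(5)(0) = -1920
The Taylor polynomial is Σ g^(k)(0)/k! · w^k.

-16*w^5 + 8*w^4 - 4*w^3 + 2*w^2 + 1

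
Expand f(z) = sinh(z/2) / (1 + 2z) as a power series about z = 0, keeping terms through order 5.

10347*z^5/1280 - 97*z^4/24 + 97*z^3/48 - z^2 + z/2

Write out both Maclaurin series and multiply, keeping only the needed powers.
f(0) = 0
f′(0) = 1/2
f′′(0) = -2
f′′′(0) = 97/8
f^(4)(0) = -97
f^(5)(0) = 31041/32
Dividing each by k! gives the coefficients c_0, ..., c_5.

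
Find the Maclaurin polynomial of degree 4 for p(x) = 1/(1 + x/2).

Apply the Taylor formula c_k = f^(k)(a)/k!.
p(0) = 1
p′(0) = -1/2
p′′(0) = 1/2
p′′′(0) = -3/4
p^(4)(0) = 3/2

x^4/16 - x^3/8 + x^2/4 - x/2 + 1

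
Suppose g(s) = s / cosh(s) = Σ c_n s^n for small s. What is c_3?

-1/2

Write the quotient as an unknown series and match coefficients against numerator = denominator · series.
[s^0] = 0;  [s^1] = 1;  [s^2] = 0;  [s^3] = -1/2.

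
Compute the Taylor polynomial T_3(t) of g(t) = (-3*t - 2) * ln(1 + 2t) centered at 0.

2*t^3/3 - 2*t^2 - 4*t

Multiply each power in the prefactor through the base expansion.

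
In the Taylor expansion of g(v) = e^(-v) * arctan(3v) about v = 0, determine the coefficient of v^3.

-15/2

Multiply the two series term by term and collect like powers.
g(0) = 0
g′(0) = 3
g′′(0) = -6
g′′′(0) = -45
Dividing each by k! gives the coefficients c_0, ..., c_3.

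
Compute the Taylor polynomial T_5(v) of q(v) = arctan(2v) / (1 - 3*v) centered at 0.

722*v^5/5 + 46*v^4 + 46*v^3/3 + 6*v^2 + 2*v

Multiply the numerator's expansion by the denominator's geometric series.
q(0) = 0
q′(0) = 2
q′′(0) = 12
q′′′(0) = 92
q^(4)(0) = 1104
q^(5)(0) = 17328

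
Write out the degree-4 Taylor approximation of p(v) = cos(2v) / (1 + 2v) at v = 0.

Multiply the two series term by term and collect like powers.
p(0) = 1
p′(0) = -2
p′′(0) = 4
p′′′(0) = -24
p^(4)(0) = 208

26*v^4/3 - 4*v^3 + 2*v^2 - 2*v + 1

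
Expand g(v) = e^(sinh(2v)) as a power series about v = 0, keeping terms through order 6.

Plug the Maclaurin series of the inner function into that of the outer and collect terms.
g(0) = 1
g′(0) = 2
g′′(0) = 4
g′′′(0) = 16
g^(4)(0) = 80
g^(5)(0) = 384
g^(6)(0) = 2368
The Taylor polynomial is Σ g^(k)(0)/k! · v^k.

148*v^6/45 + 16*v^5/5 + 10*v^4/3 + 8*v^3/3 + 2*v^2 + 2*v + 1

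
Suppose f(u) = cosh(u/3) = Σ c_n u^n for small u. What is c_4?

1/1944

Compute the successive derivatives at the expansion point and divide by k!.
[u^0] = 1;  [u^1] = 0;  [u^2] = 1/18;  [u^3] = 0;  [u^4] = 1/1944.
So c_4 = f^(4)(0)/4! = 1/1944.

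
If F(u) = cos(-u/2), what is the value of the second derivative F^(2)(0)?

From the series, [u^2] F = -1/8; multiply by 2! = 2 to get -1/4.

-1/4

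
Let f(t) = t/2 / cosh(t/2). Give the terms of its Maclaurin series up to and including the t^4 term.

Write the quotient as an unknown series and match coefficients against numerator = denominator · series.
f(0) = 0
f′(0) = 1/2
f′′(0) = 0
f′′′(0) = -3/8
f^(4)(0) = 0
Then c_k = f^(k)(0)/k! gives each Taylor coefficient.

-t^3/16 + t/2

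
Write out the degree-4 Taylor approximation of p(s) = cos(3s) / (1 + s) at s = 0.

-s^4/8 + 7*s^3/2 - 7*s^2/2 - s + 1

Write out both Maclaurin series and multiply, keeping only the needed powers.
p(0) = 1
p′(0) = -1
p′′(0) = -7
p′′′(0) = 21
p^(4)(0) = -3
Dividing each by k! gives the coefficients c_0, ..., c_4.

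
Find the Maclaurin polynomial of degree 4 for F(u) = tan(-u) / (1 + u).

4*u^4/3 - 4*u^3/3 + u^2 - u

Take the Cauchy product of the two expansions.
F(0) = 0
F′(0) = -1
F′′(0) = 2
F′′′(0) = -8
F^(4)(0) = 32
Then c_k = F^(k)(0)/k! gives each Taylor coefficient.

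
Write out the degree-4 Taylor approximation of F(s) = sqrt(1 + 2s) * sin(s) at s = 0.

Expand each factor separately, then convolve coefficients.
[s^0] = 0;  [s^1] = 1;  [s^2] = 1;  [s^3] = -2/3;  [s^4] = 1/3.

s^4/3 - 2*s^3/3 + s^2 + s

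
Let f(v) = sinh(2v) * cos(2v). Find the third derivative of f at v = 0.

-16

Write out both Maclaurin series and multiply, keeping only the needed powers.
The coefficient of v^3 in the expansion is -8/3, so f′′′(0) = 3! * (-8/3) = -16.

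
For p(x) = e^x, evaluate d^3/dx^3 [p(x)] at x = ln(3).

3

The coefficient of (x - ln(3))^3 in the expansion is 1/2, so p′′′(ln(3)) = 3! * (1/2) = 3.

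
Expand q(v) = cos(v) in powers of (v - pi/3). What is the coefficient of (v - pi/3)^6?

-1/1440

Differentiate repeatedly and evaluate at the center.
[(v - pi/3)^0] = 1/2;  [(v - pi/3)^1] = -sqrt(3)/2;  [(v - pi/3)^2] = -1/4;  [(v - pi/3)^3] = sqrt(3)/12;  [(v - pi/3)^4] = 1/48;  [(v - pi/3)^5] = -sqrt(3)/240;  [(v - pi/3)^6] = -1/1440.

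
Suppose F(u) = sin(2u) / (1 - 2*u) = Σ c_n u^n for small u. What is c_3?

Use 1/(1 - r) = Σ r^k on the denominator, then take the Cauchy product.
F(0) = 0
F′(0) = 2
F′′(0) = 8
F′′′(0) = 40
Then c_k = F^(k)(0)/k! gives each Taylor coefficient.

20/3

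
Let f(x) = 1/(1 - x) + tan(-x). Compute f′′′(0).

4

Add the two expansions coefficient-wise.
The coefficient of x^3 in the expansion is 2/3, so f′′′(0) = 3! * (2/3) = 4.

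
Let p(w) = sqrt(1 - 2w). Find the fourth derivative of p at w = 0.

Apply the Taylor formula c_k = f^(k)(a)/k!.
From the series, [w^4] p = -5/8; multiply by 4! = 24 to get -15.

-15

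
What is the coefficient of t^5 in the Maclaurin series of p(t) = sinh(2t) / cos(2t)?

48/5

Divide the numerator series by the denominator series (power-series long division).
So c_5 = p^(5)(0)/5! = 48/5.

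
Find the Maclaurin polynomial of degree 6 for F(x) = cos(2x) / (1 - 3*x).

25781*x^6/45 + 191*x^5 + 191*x^4/3 + 21*x^3 + 7*x^2 + 3*x + 1

Multiply the numerator's expansion by the denominator's geometric series.
[x^0] = 1;  [x^1] = 3;  [x^2] = 7;  [x^3] = 21;  [x^4] = 191/3;  [x^5] = 191;  [x^6] = 25781/45.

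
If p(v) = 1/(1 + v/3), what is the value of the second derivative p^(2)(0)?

The coefficient of v^2 in the expansion is 1/9, so p′′(0) = 2! * (1/9) = 2/9.

2/9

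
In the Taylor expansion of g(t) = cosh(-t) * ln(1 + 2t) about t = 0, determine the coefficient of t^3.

11/3

Multiply the two series term by term and collect like powers.
So c_3 = g′′′(0)/3! = 11/3.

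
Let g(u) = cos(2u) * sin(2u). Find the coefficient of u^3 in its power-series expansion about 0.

-16/3

Multiply the two series term by term and collect like powers.
[u^0] = 0;  [u^1] = 2;  [u^2] = 0;  [u^3] = -16/3.
So c_3 = g′′′(0)/3! = -16/3.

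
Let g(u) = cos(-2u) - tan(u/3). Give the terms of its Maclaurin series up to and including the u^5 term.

Expand each term separately and add.
g(0) = 1
g′(0) = -1/3
g′′(0) = -4
g′′′(0) = -2/27
g^(4)(0) = 16
g^(5)(0) = -16/243
Then c_k = g^(k)(0)/k! gives each Taylor coefficient.

-2*u^5/3645 + 2*u^4/3 - u^3/81 - 2*u^2 - u/3 + 1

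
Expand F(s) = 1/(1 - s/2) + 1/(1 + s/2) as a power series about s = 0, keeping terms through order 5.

s^4/8 + s^2/2 + 2

Combine the two series term by term.
F(0) = 2
F′(0) = 0
F′′(0) = 1
F′′′(0) = 0
F^(4)(0) = 3
F^(5)(0) = 0
Then c_k = F^(k)(0)/k! gives each Taylor coefficient.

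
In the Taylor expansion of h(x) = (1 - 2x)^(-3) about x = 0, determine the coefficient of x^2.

h(0) = 1
h′(0) = 6
h′′(0) = 48
So c_2 = h′′(0)/2! = 24.

24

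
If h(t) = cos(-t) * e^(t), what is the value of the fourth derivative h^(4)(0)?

Write out both Maclaurin series and multiply, keeping only the needed powers.
The coefficient of t^4 in the expansion is -1/6, so h^(4)(0) = 4! * (-1/6) = -4.

-4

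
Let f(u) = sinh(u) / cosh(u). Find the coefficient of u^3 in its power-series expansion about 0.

-1/3

Divide the numerator series by the denominator series (power-series long division).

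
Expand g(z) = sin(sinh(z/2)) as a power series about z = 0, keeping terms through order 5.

Substitute the inner expansion into the outer series and collect powers.

-z^5/480 + z/2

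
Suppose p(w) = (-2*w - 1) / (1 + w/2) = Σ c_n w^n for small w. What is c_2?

3/4

Multiply each power in the prefactor through the base expansion.
p(0) = -1
p′(0) = -3/2
p′′(0) = 3/2
Dividing each by k! gives the coefficients c_0, ..., c_2.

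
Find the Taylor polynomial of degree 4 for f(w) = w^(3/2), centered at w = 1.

3*(w - 1)^4/128 - (w - 1)^3/16 + 3*(w - 1)^2/8 + 3*(w - 1)/2 + 1

f(1) = 1
f′(1) = 3/2
f′′(1) = 3/4
f′′′(1) = -3/8
f^(4)(1) = 9/16
Dividing each by k! gives the coefficients c_0, ..., c_4.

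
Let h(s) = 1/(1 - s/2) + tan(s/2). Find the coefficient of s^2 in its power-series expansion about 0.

Expand each term separately and add.
h(0) = 1
h′(0) = 1
h′′(0) = 1/2

1/4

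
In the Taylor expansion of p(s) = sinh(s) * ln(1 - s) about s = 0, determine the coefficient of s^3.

Multiply the two series term by term and collect like powers.
So c_3 = p′′′(0)/3! = -1/2.

-1/2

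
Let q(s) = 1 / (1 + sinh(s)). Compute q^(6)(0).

Write 1/(1+u) = 1 - u + u^2 - u^3 + ... and substitute the series for u.
From the series, [s^6] q = 77/45; multiply by 6! = 720 to get 1232.

1232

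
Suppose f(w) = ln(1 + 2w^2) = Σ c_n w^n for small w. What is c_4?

-2

[w^0] = 0;  [w^1] = 0;  [w^2] = 2;  [w^3] = 0;  [w^4] = -2.
So c_4 = f^(4)(0)/4! = -2.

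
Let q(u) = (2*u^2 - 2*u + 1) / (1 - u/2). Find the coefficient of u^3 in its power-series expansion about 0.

Shift and add copies of the series according to the polynomial's terms.
q(0) = 1
q′(0) = -3/2
q′′(0) = 5/2
q′′′(0) = 15/4
The Taylor polynomial is Σ q^(k)(0)/k! · u^k.

5/8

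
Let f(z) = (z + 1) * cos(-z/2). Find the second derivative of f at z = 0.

Distribute the polynomial across the series and collect like powers.
The coefficient of z^2 in the expansion is -1/8, so f′′(0) = 2! * (-1/8) = -1/4.

-1/4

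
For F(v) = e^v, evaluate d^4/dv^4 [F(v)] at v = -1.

Differentiate repeatedly and evaluate at the center.
From the series, [(v + 1)^4] F = e^(-1)/24; multiply by 4! = 24 to get e^(-1).

e^(-1)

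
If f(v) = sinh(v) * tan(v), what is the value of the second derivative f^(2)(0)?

2

Multiply the two series term by term and collect like powers.
The coefficient of v^2 in the expansion is 1, so f′′(0) = 2! * (1) = 2.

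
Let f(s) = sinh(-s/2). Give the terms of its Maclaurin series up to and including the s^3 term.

-s^3/48 - s/2

f(0) = 0
f′(0) = -1/2
f′′(0) = 0
f′′′(0) = -1/8
The Taylor polynomial is Σ f^(k)(0)/k! · s^k.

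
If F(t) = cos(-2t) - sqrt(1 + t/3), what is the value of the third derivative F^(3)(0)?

Combine the two series term by term.
The coefficient of t^3 in the expansion is -1/432, so F′′′(0) = 3! * (-1/432) = -1/72.

-1/72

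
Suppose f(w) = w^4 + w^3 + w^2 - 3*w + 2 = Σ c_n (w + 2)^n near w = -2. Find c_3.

[(w + 2)^0] = 20;  [(w + 2)^1] = -27;  [(w + 2)^2] = 19;  [(w + 2)^3] = -7.

-7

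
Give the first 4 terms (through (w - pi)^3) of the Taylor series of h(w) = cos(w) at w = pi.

(w - pi)^2/2 - 1

[(w - pi)^0] = -1;  [(w - pi)^1] = 0;  [(w - pi)^2] = 1/2;  [(w - pi)^3] = 0.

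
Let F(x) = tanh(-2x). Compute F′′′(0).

16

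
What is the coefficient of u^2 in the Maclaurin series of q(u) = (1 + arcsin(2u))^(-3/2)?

15/2

Plug the Maclaurin series of the inner function into that of the outer and collect terms.
q(0) = 1
q′(0) = -3
q′′(0) = 15
So c_2 = q′′(0)/2! = 15/2.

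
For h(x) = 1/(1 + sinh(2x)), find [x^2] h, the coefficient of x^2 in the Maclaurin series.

4

Let u equal the inner series; expand the outer function in u and truncate.
h(0) = 1
h′(0) = -2
h′′(0) = 8
So c_2 = h′′(0)/2! = 4.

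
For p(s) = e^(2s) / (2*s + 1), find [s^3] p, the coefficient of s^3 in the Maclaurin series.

Use 1/(1 - r) = Σ r^k on the denominator, then take the Cauchy product.
p(0) = 1
p′(0) = 0
p′′(0) = 4
p′′′(0) = -16

-8/3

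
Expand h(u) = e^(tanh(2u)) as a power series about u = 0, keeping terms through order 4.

-14*u^4/3 - 4*u^3/3 + 2*u^2 + 2*u + 1

Plug the Maclaurin series of the inner function into that of the outer and collect terms.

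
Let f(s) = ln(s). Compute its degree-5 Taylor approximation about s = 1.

(s - 1)^5/5 - (s - 1)^4/4 + (s - 1)^3/3 - (s - 1)^2/2 + (s - 1)

Apply the Taylor formula c_k = f^(k)(a)/k!.
f(1) = 0
f′(1) = 1
f′′(1) = -1
f′′′(1) = 2
f^(4)(1) = -6
f^(5)(1) = 24
Then c_k = f^(k)(1)/k! gives each Taylor coefficient.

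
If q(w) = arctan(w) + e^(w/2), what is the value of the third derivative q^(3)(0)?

-15/8

Expand each term separately and add.
From the series, [w^3] q = -5/16; multiply by 3! = 6 to get -15/8.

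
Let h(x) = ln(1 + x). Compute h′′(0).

-1

Compute the successive derivatives at the expansion point and divide by k!.
From the series, [x^2] h = -1/2; multiply by 2! = 2 to get -1.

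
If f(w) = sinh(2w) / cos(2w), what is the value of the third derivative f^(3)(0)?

32

Divide the numerator series by the denominator series (power-series long division).
From the series, [w^3] f = 16/3; multiply by 3! = 6 to get 32.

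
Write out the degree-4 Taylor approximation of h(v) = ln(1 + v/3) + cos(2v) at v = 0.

215*v^4/324 + v^3/81 - 37*v^2/18 + v/3 + 1

Expand each term separately and add.
[v^0] = 1;  [v^1] = 1/3;  [v^2] = -37/18;  [v^3] = 1/81;  [v^4] = 215/324.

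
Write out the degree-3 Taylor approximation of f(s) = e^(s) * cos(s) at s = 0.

Expand each factor separately, then convolve coefficients.
[s^0] = 1;  [s^1] = 1;  [s^2] = 0;  [s^3] = -1/3.

-s^3/3 + s + 1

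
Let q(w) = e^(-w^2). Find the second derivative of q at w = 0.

The coefficient of w^2 in the expansion is -1, so q′′(0) = 2! * (-1) = -2.

-2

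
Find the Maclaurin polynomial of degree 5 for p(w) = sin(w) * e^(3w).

Write out both Maclaurin series and multiply, keeping only the needed powers.
p(0) = 0
p′(0) = 1
p′′(0) = 6
p′′′(0) = 26
p^(4)(0) = 96
p^(5)(0) = 316

79*w^5/30 + 4*w^4 + 13*w^3/3 + 3*w^2 + w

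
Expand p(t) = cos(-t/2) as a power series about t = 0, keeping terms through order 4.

Apply the Taylor formula c_k = f^(k)(a)/k!.

t^4/384 - t^2/8 + 1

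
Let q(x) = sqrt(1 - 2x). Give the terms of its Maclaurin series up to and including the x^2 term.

-x^2/2 - x + 1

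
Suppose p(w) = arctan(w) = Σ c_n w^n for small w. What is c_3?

-1/3

p(0) = 0
p′(0) = 1
p′′(0) = 0
p′′′(0) = -2
So c_3 = p′′′(0)/3! = -1/3.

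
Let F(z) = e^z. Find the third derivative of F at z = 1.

e

Use the known series and substitute for the argument.
From the series, [(z - 1)^3] F = e/6; multiply by 3! = 6 to get e.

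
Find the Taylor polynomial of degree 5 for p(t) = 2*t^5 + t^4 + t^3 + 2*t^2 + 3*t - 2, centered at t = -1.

2*(t + 1)^5 - 9*(t + 1)^4 + 17*(t + 1)^3 - 15*(t + 1)^2 + 8*(t + 1) - 5

[(t + 1)^0] = -5;  [(t + 1)^1] = 8;  [(t + 1)^2] = -15;  [(t + 1)^3] = 17;  [(t + 1)^4] = -9;  [(t + 1)^5] = 2.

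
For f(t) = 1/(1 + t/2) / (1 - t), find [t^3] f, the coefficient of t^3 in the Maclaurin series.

5/8

Take the Cauchy product of the two expansions.
f(0) = 1
f′(0) = 1/2
f′′(0) = 3/2
f′′′(0) = 15/4
So c_3 = f′′′(0)/3! = 5/8.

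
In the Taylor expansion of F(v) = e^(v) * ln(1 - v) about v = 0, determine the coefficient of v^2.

Take the Cauchy product of the two expansions.
F(0) = 0
F′(0) = -1
F′′(0) = -3
So c_2 = F′′(0)/2! = -3/2.

-3/2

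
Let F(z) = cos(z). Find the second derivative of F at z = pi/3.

-1/2

Compute the successive derivatives at the expansion point and divide by k!.
From the series, [(z - pi/3)^2] F = -1/4; multiply by 2! = 2 to get -1/2.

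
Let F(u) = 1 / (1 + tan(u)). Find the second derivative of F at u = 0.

2

Expand as Σ (-1)^k u^k with u equal to the inner function's series.
The coefficient of u^2 in the expansion is 1, so F′′(0) = 2! * (1) = 2.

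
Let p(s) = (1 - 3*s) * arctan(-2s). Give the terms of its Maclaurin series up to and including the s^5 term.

Distribute the polynomial across the series and collect like powers.
p(0) = 0
p′(0) = -2
p′′(0) = 12
p′′′(0) = 16
p^(4)(0) = -192
p^(5)(0) = -768
Dividing each by k! gives the coefficients c_0, ..., c_5.

-32*s^5/5 - 8*s^4 + 8*s^3/3 + 6*s^2 - 2*s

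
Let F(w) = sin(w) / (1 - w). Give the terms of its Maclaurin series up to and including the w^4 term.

Expand 1/(denominator) as a geometric series and multiply by the numerator's series.
F(0) = 0
F′(0) = 1
F′′(0) = 2
F′′′(0) = 5
F^(4)(0) = 20

5*w^4/6 + 5*w^3/6 + w^2 + w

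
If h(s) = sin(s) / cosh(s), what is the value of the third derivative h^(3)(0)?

-4

Divide the numerator series by the denominator series (power-series long division).
The coefficient of s^3 in the expansion is -2/3, so h′′′(0) = 3! * (-2/3) = -4.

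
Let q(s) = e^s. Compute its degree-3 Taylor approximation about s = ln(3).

[(s - ln(3))^0] = 3;  [(s - ln(3))^1] = 3;  [(s - ln(3))^2] = 3/2;  [(s - ln(3))^3] = 1/2.

(s - ln(3))^3/2 + 3*(s - ln(3))^2/2 + 3*(s - ln(3)) + 3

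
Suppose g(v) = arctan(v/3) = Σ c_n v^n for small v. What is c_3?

g(0) = 0
g′(0) = 1/3
g′′(0) = 0
g′′′(0) = -2/27
So c_3 = g′′′(0)/3! = -1/81.

-1/81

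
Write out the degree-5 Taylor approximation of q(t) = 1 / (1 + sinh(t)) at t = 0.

-181*t^5/120 + 4*t^4/3 - 7*t^3/6 + t^2 - t + 1

Write 1/(1+u) = 1 - u + u^2 - u^3 + ... and substitute the series for u.
q(0) = 1
q′(0) = -1
q′′(0) = 2
q′′′(0) = -7
q^(4)(0) = 32
q^(5)(0) = -181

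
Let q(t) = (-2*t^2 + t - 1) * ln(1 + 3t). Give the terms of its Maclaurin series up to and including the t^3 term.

-39*t^3/2 + 15*t^2/2 - 3*t

Shift and add copies of the series according to the polynomial's terms.
[t^0] = 0;  [t^1] = -3;  [t^2] = 15/2;  [t^3] = -39/2.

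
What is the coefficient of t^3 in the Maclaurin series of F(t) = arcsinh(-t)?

1/6

Compute the successive derivatives at the expansion point and divide by k!.
F(0) = 0
F′(0) = -1
F′′(0) = 0
F′′′(0) = 1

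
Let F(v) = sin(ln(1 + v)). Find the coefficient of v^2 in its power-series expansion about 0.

Substitute the inner expansion into the outer series and collect powers.
[v^0] = 0;  [v^1] = 1;  [v^2] = -1/2.

-1/2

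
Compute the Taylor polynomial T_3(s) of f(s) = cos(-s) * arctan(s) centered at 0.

Expand each factor separately, then convolve coefficients.

-5*s^3/6 + s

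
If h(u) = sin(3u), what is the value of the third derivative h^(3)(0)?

-27

Differentiate repeatedly and evaluate at the center.
From the series, [u^3] h = -9/2; multiply by 3! = 6 to get -27.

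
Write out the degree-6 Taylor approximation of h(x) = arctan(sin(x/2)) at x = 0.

Substitute the inner expansion into the outer series and collect powers.
h(0) = 0
h′(0) = 1/2
h′′(0) = 0
h′′′(0) = -3/8
h^(4)(0) = 0
h^(5)(0) = 45/32
h^(6)(0) = 0
Then c_k = h^(k)(0)/k! gives each Taylor coefficient.

3*x^5/256 - x^3/16 + x/2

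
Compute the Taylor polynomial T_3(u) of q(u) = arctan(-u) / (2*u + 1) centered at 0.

Multiply the numerator's expansion by the denominator's geometric series.
[u^0] = 0;  [u^1] = -1;  [u^2] = 2;  [u^3] = -11/3.

-11*u^3/3 + 2*u^2 - u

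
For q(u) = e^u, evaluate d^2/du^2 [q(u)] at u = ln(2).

2

The coefficient of (u - ln(2))^2 in the expansion is 1, so q′′(ln(2)) = 2! * (1) = 2.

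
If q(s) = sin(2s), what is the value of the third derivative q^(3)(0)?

-8

Differentiate repeatedly and evaluate at the center.
The coefficient of s^3 in the expansion is -4/3, so q′′′(0) = 3! * (-4/3) = -8.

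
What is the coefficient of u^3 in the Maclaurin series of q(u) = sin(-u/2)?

1/48

Apply the Taylor formula c_k = f^(k)(a)/k!.
q(0) = 0
q′(0) = -1/2
q′′(0) = 0
q′′′(0) = 1/8
So c_3 = q′′′(0)/3! = 1/48.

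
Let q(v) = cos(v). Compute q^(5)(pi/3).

Differentiate repeatedly and evaluate at the center.
From the series, [(v - pi/3)^5] q = -sqrt(3)/240; multiply by 5! = 120 to get -sqrt(3)/2.

-sqrt(3)/2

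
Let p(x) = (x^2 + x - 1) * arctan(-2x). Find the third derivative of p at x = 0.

Distribute the polynomial across the series and collect like powers.
From the series, [x^3] p = -14/3; multiply by 3! = 6 to get -28.

-28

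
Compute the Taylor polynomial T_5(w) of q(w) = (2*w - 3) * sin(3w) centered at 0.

Shift and add copies of the series according to the polynomial's terms.
q(0) = 0
q′(0) = -9
q′′(0) = 12
q′′′(0) = 81
q^(4)(0) = -216
q^(5)(0) = -729
Dividing each by k! gives the coefficients c_0, ..., c_5.

-243*w^5/40 - 9*w^4 + 27*w^3/2 + 6*w^2 - 9*w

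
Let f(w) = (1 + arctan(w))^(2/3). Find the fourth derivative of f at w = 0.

88/81

Compose series: expand the inner function first, then feed it into the outer expansion.
The coefficient of w^4 in the expansion is 11/243, so f^(4)(0) = 4! * (11/243) = 88/81.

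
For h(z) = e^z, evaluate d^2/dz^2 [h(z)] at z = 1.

From the series, [(z - 1)^2] h = e/2; multiply by 2! = 2 to get e.

e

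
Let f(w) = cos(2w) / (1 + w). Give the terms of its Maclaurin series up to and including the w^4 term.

Take the Cauchy product of the two expansions.
f(0) = 1
f′(0) = -1
f′′(0) = -2
f′′′(0) = 6
f^(4)(0) = -8
Dividing each by k! gives the coefficients c_0, ..., c_4.

-w^4/3 + w^3 - w^2 - w + 1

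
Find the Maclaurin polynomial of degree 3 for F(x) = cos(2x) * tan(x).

-5*x^3/3 + x

Multiply the two series term by term and collect like powers.
[x^0] = 0;  [x^1] = 1;  [x^2] = 0;  [x^3] = -5/3.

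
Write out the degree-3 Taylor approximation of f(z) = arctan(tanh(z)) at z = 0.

-2*z^3/3 + z

Compose series: expand the inner function first, then feed it into the outer expansion.
[z^0] = 0;  [z^1] = 1;  [z^2] = 0;  [z^3] = -2/3.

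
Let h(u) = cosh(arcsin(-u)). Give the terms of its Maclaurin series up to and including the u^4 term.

5*u^4/24 + u^2/2 + 1

Let u equal the inner series; expand the outer function in u and truncate.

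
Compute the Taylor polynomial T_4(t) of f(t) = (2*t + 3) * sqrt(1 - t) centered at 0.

Shift and add copies of the series according to the polynomial's terms.
f(0) = 3
f′(0) = 1/2
f′′(0) = -11/4
f′′′(0) = -21/8
f^(4)(0) = -93/16

-31*t^4/128 - 7*t^3/16 - 11*t^2/8 + t/2 + 3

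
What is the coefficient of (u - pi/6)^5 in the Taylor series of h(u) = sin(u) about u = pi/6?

sqrt(3)/240

[(u - pi/6)^0] = 1/2;  [(u - pi/6)^1] = sqrt(3)/2;  [(u - pi/6)^2] = -1/4;  [(u - pi/6)^3] = -sqrt(3)/12;  [(u - pi/6)^4] = 1/48;  [(u - pi/6)^5] = sqrt(3)/240.
So c_5 = h^(5)(pi/6)/5! = sqrt(3)/240.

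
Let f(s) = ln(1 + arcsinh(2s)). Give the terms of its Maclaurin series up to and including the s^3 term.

4*s^3/3 - 2*s^2 + 2*s

Substitute the inner expansion into the outer series and collect powers.
f(0) = 0
f′(0) = 2
f′′(0) = -4
f′′′(0) = 8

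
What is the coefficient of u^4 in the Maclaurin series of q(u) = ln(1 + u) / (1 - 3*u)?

93/4

Expand 1/(denominator) as a geometric series and multiply by the numerator's series.
So c_4 = q^(4)(0)/4! = 93/4.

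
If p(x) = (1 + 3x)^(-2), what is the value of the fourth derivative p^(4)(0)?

From the series, [x^4] p = 405; multiply by 4! = 24 to get 9720.

9720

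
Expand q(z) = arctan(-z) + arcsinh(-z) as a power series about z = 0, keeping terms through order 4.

z^3/2 - 2*z

Combine the two series term by term.
[z^0] = 0;  [z^1] = -2;  [z^2] = 0;  [z^3] = 1/2;  [z^4] = 0.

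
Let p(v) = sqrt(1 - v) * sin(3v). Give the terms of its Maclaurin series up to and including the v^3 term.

Expand each factor separately, then convolve coefficients.

-39*v^3/8 - 3*v^2/2 + 3*v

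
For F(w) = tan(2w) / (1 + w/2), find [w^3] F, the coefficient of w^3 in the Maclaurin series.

19/6

Multiply the two series term by term and collect like powers.
F(0) = 0
F′(0) = 2
F′′(0) = -2
F′′′(0) = 19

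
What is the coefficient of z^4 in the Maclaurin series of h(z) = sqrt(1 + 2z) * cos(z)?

Expand each factor separately, then convolve coefficients.
[z^0] = 1;  [z^1] = 1;  [z^2] = -1;  [z^3] = 0;  [z^4] = -1/3.
So c_4 = h^(4)(0)/4! = -1/3.

-1/3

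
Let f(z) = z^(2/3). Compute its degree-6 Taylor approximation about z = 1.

Use the known series and substitute for the argument.
f(1) = 1
f′(1) = 2/3
f′′(1) = -2/9
f′′′(1) = 8/27
f^(4)(1) = -56/81
f^(5)(1) = 560/243
f^(6)(1) = -7280/729
The Taylor polynomial is Σ f^(k)(1)/k! · (z - 1)^k.

-91*(z - 1)^6/6561 + 14*(z - 1)^5/729 - 7*(z - 1)^4/243 + 4*(z - 1)^3/81 - (z - 1)^2/9 + 2*(z - 1)/3 + 1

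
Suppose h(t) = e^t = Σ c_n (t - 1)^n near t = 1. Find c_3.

e/6

h(1) = e
h′(1) = e
h′′(1) = e
h′′′(1) = e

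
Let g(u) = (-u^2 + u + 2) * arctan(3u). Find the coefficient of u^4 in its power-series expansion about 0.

-9

Shift and add copies of the series according to the polynomial's terms.
g(0) = 0
g′(0) = 6
g′′(0) = 6
g′′′(0) = -126
g^(4)(0) = -216
Then c_k = g^(k)(0)/k! gives each Taylor coefficient.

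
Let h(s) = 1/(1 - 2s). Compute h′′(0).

Use the known series and substitute for the argument.
The coefficient of s^2 in the expansion is 4, so h′′(0) = 2! * (4) = 8.

8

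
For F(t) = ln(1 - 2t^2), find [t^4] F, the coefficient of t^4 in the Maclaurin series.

-2

F(0) = 0
F′(0) = 0
F′′(0) = -4
F′′′(0) = 0
F^(4)(0) = -48
So c_4 = F^(4)(0)/4! = -2.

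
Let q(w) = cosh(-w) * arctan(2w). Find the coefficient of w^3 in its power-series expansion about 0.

-5/3

Take the Cauchy product of the two expansions.
q(0) = 0
q′(0) = 2
q′′(0) = 0
q′′′(0) = -10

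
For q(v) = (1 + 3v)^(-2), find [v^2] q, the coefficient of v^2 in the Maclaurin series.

27

Differentiate repeatedly and evaluate at the center.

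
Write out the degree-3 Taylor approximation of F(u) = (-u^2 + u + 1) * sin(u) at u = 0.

-7*u^3/6 + u^2 + u

Multiply each power in the prefactor through the base expansion.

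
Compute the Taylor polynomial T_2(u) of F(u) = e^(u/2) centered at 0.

u^2/8 + u/2 + 1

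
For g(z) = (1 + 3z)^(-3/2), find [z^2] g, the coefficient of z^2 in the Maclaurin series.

135/8

Differentiate repeatedly and evaluate at the center.
g(0) = 1
g′(0) = -9/2
g′′(0) = 135/4
Dividing each by k! gives the coefficients c_0, ..., c_2.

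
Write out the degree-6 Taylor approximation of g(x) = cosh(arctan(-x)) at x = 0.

29*x^6/144 - 7*x^4/24 + x^2/2 + 1

Let u equal the inner series; expand the outer function in u and truncate.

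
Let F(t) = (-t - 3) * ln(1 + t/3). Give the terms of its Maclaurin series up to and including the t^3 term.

Multiply each power in the prefactor through the base expansion.

t^3/54 - t^2/6 - t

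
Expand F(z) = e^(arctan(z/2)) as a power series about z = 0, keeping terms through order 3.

-z^3/48 + z^2/8 + z/2 + 1

Compose series: expand the inner function first, then feed it into the outer expansion.
[z^0] = 1;  [z^1] = 1/2;  [z^2] = 1/8;  [z^3] = -1/48.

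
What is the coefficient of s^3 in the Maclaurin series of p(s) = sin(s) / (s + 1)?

5/6

Multiply the numerator's expansion by the denominator's geometric series.
p(0) = 0
p′(0) = 1
p′′(0) = -2
p′′′(0) = 5
So c_3 = p′′′(0)/3! = 5/6.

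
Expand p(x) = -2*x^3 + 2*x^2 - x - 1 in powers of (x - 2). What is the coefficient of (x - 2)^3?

-2

p(2) = -11
p′(2) = -17
p′′(2) = -20
p′′′(2) = -12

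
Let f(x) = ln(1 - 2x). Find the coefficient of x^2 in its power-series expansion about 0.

f(0) = 0
f′(0) = -2
f′′(0) = -4
So c_2 = f′′(0)/2! = -2.

-2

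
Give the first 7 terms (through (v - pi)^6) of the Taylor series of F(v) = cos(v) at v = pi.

(v - pi)^6/720 - (v - pi)^4/24 + (v - pi)^2/2 - 1

F(pi) = -1
F′(pi) = 0
F′′(pi) = 1
F′′′(pi) = 0
F^(4)(pi) = -1
F^(5)(pi) = 0
F^(6)(pi) = 1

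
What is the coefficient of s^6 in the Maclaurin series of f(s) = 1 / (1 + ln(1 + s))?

Use the geometric series for the reciprocal, then substitute.
f(0) = 1
f′(0) = -1
f′′(0) = 3
f′′′(0) = -14
f^(4)(0) = 88
f^(5)(0) = -694
f^(6)(0) = 6578
So c_6 = f^(6)(0)/6! = 3289/360.

3289/360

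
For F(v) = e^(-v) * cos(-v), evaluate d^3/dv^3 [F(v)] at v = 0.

2

Write out both Maclaurin series and multiply, keeping only the needed powers.
The coefficient of v^3 in the expansion is 1/3, so F′′′(0) = 3! * (1/3) = 2.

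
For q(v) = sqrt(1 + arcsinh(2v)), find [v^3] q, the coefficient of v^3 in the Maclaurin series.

Substitute the inner expansion into the outer series and collect powers.
So c_3 = q′′′(0)/3! = -1/6.

-1/6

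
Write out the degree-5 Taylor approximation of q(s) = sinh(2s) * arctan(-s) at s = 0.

-2*s^4/3 - 2*s^2

Take the Cauchy product of the two expansions.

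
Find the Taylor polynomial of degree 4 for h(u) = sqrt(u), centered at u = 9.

Differentiate repeatedly and evaluate at the center.

-5*(u - 9)^4/279936 + (u - 9)^3/3888 - (u - 9)^2/216 + (u - 9)/6 + 3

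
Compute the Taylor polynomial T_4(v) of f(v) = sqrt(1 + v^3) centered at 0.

v^3/2 + 1

Differentiate repeatedly and evaluate at the center.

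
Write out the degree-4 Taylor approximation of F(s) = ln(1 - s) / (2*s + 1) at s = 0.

77*s^4/12 - 10*s^3/3 + 3*s^2/2 - s

Multiply the numerator's expansion by the denominator's geometric series.
F(0) = 0
F′(0) = -1
F′′(0) = 3
F′′′(0) = -20
F^(4)(0) = 154
The Taylor polynomial is Σ F^(k)(0)/k! · s^k.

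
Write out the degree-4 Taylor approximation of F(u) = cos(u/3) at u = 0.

Compute the successive derivatives at the expansion point and divide by k!.
F(0) = 1
F′(0) = 0
F′′(0) = -1/9
F′′′(0) = 0
F^(4)(0) = 1/81

u^4/1944 - u^2/18 + 1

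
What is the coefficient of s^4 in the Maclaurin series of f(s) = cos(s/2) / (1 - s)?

337/384

Multiply the two series term by term and collect like powers.
f(0) = 1
f′(0) = 1
f′′(0) = 7/4
f′′′(0) = 21/4
f^(4)(0) = 337/16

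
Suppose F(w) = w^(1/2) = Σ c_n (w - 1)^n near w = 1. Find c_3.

1/16

F(1) = 1
F′(1) = 1/2
F′′(1) = -1/4
F′′′(1) = 3/8
So c_3 = F′′′(1)/3! = 1/16.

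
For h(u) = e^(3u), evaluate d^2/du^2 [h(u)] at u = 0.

9

From the series, [u^2] h = 9/2; multiply by 2! = 2 to get 9.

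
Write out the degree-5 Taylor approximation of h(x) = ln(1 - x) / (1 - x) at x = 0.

Expand each factor separately, then convolve coefficients.
h(0) = 0
h′(0) = -1
h′′(0) = -3
h′′′(0) = -11
h^(4)(0) = -50
h^(5)(0) = -274
The Taylor polynomial is Σ h^(k)(0)/k! · x^k.

-137*x^5/60 - 25*x^4/12 - 11*x^3/6 - 3*x^2/2 - x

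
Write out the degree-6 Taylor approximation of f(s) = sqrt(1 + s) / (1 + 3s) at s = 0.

609519*s^6/1024 - 50795*s^5/256 + 8467*s^4/128 - 353*s^3/16 + 59*s^2/8 - 5*s/2 + 1

Multiply the two series term by term and collect like powers.
f(0) = 1
f′(0) = -5/2
f′′(0) = 59/4
f′′′(0) = -1059/8
f^(4)(0) = 25401/16
f^(5)(0) = -761925/32
f^(6)(0) = 27428355/64
The Taylor polynomial is Σ f^(k)(0)/k! · s^k.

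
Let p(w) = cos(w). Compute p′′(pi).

1

The coefficient of (w - pi)^2 in the expansion is 1/2, so p′′(pi) = 2! * (1/2) = 1.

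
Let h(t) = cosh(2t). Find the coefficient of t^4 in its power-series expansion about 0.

Compute the successive derivatives at the expansion point and divide by k!.
h(0) = 1
h′(0) = 0
h′′(0) = 4
h′′′(0) = 0
h^(4)(0) = 16
So c_4 = h^(4)(0)/4! = 2/3.

2/3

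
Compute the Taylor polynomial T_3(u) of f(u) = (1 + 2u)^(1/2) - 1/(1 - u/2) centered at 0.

Add the two expansions coefficient-wise.

3*u^3/8 - 3*u^2/4 + u/2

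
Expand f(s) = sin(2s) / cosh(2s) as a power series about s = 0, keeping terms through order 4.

Invert the denominator's series and multiply.
[s^0] = 0;  [s^1] = 2;  [s^2] = 0;  [s^3] = -16/3;  [s^4] = 0.

-16*s^3/3 + 2*s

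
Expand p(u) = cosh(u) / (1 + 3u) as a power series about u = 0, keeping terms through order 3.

Write out both Maclaurin series and multiply, keeping only the needed powers.
[u^0] = 1;  [u^1] = -3;  [u^2] = 19/2;  [u^3] = -57/2.

-57*u^3/2 + 19*u^2/2 - 3*u + 1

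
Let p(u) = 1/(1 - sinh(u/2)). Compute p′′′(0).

Let u equal the inner series; expand the outer function in u and truncate.
The coefficient of u^3 in the expansion is 7/48, so p′′′(0) = 3! * (7/48) = 7/8.

7/8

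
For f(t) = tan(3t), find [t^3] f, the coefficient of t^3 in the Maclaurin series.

[t^0] = 0;  [t^1] = 3;  [t^2] = 0;  [t^3] = 9.

9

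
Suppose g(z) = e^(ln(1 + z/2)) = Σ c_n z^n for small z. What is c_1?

Plug the Maclaurin series of the inner function into that of the outer and collect terms.
g(0) = 1
g′(0) = 1/2
So c_1 = g′(0)/1! = 1/2.

1/2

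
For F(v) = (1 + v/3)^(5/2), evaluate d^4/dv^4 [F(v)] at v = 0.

From the series, [v^4] F = -5/10368; multiply by 4! = 24 to get -5/432.

-5/432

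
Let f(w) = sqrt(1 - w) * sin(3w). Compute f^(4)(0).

Expand each factor separately, then convolve coefficients.
The coefficient of w^4 in the expansion is 33/16, so f^(4)(0) = 4! * (33/16) = 99/2.

99/2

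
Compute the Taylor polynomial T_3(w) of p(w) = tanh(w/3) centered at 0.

p(0) = 0
p′(0) = 1/3
p′′(0) = 0
p′′′(0) = -2/27
Dividing each by k! gives the coefficients c_0, ..., c_3.

-w^3/81 + w/3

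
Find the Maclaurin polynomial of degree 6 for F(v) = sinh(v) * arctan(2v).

Multiply the two series term by term and collect like powers.
F(0) = 0
F′(0) = 0
F′′(0) = 4
F′′′(0) = 0
F^(4)(0) = -56
F^(5)(0) = 0
F^(6)(0) = 4300

215*v^6/36 - 7*v^4/3 + 2*v^2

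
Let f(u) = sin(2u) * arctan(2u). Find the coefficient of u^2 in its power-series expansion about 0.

4

Take the Cauchy product of the two expansions.
f(0) = 0
f′(0) = 0
f′′(0) = 8
Dividing each by k! gives the coefficients c_0, ..., c_2.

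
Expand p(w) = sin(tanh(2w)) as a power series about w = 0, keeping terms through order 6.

Plug the Maclaurin series of the inner function into that of the outer and collect terms.
p(0) = 0
p′(0) = 2
p′′(0) = 0
p′′′(0) = -24
p^(4)(0) = 0
p^(5)(0) = 1184
p^(6)(0) = 0
Dividing each by k! gives the coefficients c_0, ..., c_6.

148*w^5/15 - 4*w^3 + 2*w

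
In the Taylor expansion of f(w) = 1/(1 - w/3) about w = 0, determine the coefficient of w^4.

1/81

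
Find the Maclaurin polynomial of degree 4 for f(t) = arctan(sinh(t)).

Plug the Maclaurin series of the inner function into that of the outer and collect terms.
f(0) = 0
f′(0) = 1
f′′(0) = 0
f′′′(0) = -1
f^(4)(0) = 0
The Taylor polynomial is Σ f^(k)(0)/k! · t^k.

-t^3/6 + t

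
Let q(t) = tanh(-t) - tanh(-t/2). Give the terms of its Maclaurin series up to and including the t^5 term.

Add the two expansions coefficient-wise.
q(0) = 0
q′(0) = -1/2
q′′(0) = 0
q′′′(0) = 7/4
q^(4)(0) = 0
q^(5)(0) = -31/2

-31*t^5/240 + 7*t^3/24 - t/2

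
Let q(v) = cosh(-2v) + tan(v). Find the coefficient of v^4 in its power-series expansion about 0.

Add the two expansions coefficient-wise.

2/3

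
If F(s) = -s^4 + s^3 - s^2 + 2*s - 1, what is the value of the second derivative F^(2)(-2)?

-62

From the series, [(s + 2)^2] F = -31; multiply by 2! = 2 to get -62.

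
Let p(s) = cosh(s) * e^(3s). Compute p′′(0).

Multiply the two series term by term and collect like powers.
The coefficient of s^2 in the expansion is 5, so p′′(0) = 2! * (5) = 10.

10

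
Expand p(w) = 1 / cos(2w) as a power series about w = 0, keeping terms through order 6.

244*w^6/45 + 10*w^4/3 + 2*w^2 + 1

Divide the numerator series by the denominator series (power-series long division).
p(0) = 1
p′(0) = 0
p′′(0) = 4
p′′′(0) = 0
p^(4)(0) = 80
p^(5)(0) = 0
p^(6)(0) = 3904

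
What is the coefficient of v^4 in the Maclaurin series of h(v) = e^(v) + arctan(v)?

Expand each term separately and add.
[v^0] = 1;  [v^1] = 2;  [v^2] = 1/2;  [v^3] = -1/6;  [v^4] = 1/24.
So c_4 = h^(4)(0)/4! = 1/24.

1/24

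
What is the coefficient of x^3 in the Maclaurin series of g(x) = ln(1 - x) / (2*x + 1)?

Expand 1/(denominator) as a geometric series and multiply by the numerator's series.
g(0) = 0
g′(0) = -1
g′′(0) = 3
g′′′(0) = -20
Then c_k = g^(k)(0)/k! gives each Taylor coefficient.

-10/3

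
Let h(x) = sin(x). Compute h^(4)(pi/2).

1

Differentiate repeatedly and evaluate at the center.
The coefficient of (x - pi/2)^4 in the expansion is 1/24, so h^(4)(pi/2) = 4! * (1/24) = 1.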